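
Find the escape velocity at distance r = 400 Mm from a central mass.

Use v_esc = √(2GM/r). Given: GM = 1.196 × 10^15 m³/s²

Convert to SI: r = 400 Mm = 4e+08 m.
Escape velocity comes from setting total energy to zero: ½v² − GM/r = 0 ⇒ v_esc = √(2GM / r).
v_esc = √(2 · 1.196e+15 / 4e+08) m/s ≈ 2445 m/s = 2.445 km/s.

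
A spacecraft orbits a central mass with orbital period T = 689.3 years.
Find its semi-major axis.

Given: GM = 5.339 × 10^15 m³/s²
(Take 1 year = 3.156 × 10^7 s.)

Convert to SI: T = 689.3 years = 2.17543e+10 s.
Invert Kepler's third law: a = (GM · T² / (4π²))^(1/3).
Substituting T = 2.17543e+10 s and GM = 5.339e+15 m³/s²:
a = (5.339e+15 · (2.17543e+10)² / (4π²))^(1/3) m
a ≈ 4e+11 m = 400 Gm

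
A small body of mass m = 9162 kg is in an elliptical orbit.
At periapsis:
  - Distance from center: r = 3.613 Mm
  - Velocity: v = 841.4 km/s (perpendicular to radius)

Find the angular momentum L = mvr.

Convert to SI: r = 3.613 Mm = 3.613e+06 m; v = 841.4 km/s = 841400 m/s.
Since v is perpendicular to r, L = m · v · r.
L = 9162 · 841400 · 3.613e+06 kg·m²/s ≈ 2.785e+16 kg·m²/s.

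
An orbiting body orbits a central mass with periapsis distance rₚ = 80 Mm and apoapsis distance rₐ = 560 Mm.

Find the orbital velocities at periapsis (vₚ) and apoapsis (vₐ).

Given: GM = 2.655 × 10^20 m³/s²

Convert to SI: rₚ = 80 Mm = 8e+07 m; rₐ = 560 Mm = 5.6e+08 m.
Use the vis-viva equation v² = GM(2/r − 1/a) with a = (rₚ + rₐ)/2 = (8e+07 + 5.6e+08)/2 = 3.2e+08 m.
vₚ = √(GM · (2/rₚ − 1/a)) = √(2.655e+20 · (2/8e+07 − 1/3.2e+08)) m/s ≈ 2.41e+06 m/s = 2410 km/s.
vₐ = √(GM · (2/rₐ − 1/a)) = √(2.655e+20 · (2/5.6e+08 − 1/3.2e+08)) m/s ≈ 3.443e+05 m/s = 344.3 km/s.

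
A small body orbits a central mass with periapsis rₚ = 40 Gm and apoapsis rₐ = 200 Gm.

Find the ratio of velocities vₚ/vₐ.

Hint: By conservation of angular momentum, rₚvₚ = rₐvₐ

Convert to SI: rₚ = 40 Gm = 4e+10 m; rₐ = 200 Gm = 2e+11 m.
Conservation of angular momentum gives rₚvₚ = rₐvₐ, so vₚ/vₐ = rₐ/rₚ.
vₚ/vₐ = 2e+11 / 4e+10 ≈ 5.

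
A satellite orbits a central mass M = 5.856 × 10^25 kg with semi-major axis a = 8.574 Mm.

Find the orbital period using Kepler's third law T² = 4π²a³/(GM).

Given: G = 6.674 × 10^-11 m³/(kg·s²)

Convert to SI: a = 8.574 Mm = 8.574e+06 m.
GM = G · M = 6.674e-11 · 5.856e+25 = 3.90829e+15 m³/s².
Kepler's third law: T = 2π √(a³ / GM).
Substituting a = 8.574e+06 m and GM = 3.90829e+15 m³/s²:
T = 2π √((8.574e+06)³ / 3.90829e+15) s
T ≈ 2523 s = 42.05 minutes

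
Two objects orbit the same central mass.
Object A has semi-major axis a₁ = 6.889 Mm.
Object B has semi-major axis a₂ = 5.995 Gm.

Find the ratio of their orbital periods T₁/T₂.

Convert to SI: a₁ = 6.889 Mm = 6.889e+06 m; a₂ = 5.995 Gm = 5.995e+09 m.
From Kepler's third law, (T₁/T₂)² = (a₁/a₂)³, so T₁/T₂ = (a₁/a₂)^(3/2).
a₁/a₂ = 6.889e+06 / 5.995e+09 = 0.00114912.
T₁/T₂ = (0.00114912)^(3/2) ≈ 3.895e-05.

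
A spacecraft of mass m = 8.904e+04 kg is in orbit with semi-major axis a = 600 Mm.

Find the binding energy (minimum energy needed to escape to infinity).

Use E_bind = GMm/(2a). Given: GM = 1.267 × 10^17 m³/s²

Convert to SI: a = 600 Mm = 6e+08 m.
Total orbital energy is E = −GMm/(2a); binding energy is E_bind = −E = GMm/(2a).
E_bind = 1.267e+17 · 8.904e+04 / (2 · 6e+08) J ≈ 9.401e+12 J = 9.401 TJ.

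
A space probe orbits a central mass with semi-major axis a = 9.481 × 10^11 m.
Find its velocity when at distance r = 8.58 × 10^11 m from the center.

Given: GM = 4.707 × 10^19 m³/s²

Vis-viva: v = √(GM · (2/r − 1/a)).
2/r − 1/a = 2/8.58e+11 − 1/9.481e+11 = 1.27626e-12 m⁻¹.
v = √(4.707e+19 · 1.27626e-12) m/s ≈ 7751 m/s = 7.751 km/s.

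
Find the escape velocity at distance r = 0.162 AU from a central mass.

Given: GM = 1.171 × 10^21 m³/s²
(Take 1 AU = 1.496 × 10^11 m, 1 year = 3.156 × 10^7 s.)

Convert to SI: r = 0.162 AU = 2.42352e+10 m.
Escape velocity comes from setting total energy to zero: ½v² − GM/r = 0 ⇒ v_esc = √(2GM / r).
v_esc = √(2 · 1.171e+21 / 2.42352e+10) m/s ≈ 3.109e+05 m/s = 65.58 AU/year.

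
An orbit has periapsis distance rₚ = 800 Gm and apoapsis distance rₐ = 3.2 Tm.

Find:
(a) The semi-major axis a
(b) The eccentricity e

Convert to SI: rₚ = 800 Gm = 8e+11 m; rₐ = 3.2 Tm = 3.2e+12 m.
(a) a = (rₚ + rₐ) / 2 = (8e+11 + 3.2e+12) / 2 ≈ 2e+12 m = 2 Tm.
(b) e = (rₐ − rₚ) / (rₐ + rₚ) = (3.2e+12 − 8e+11) / (3.2e+12 + 8e+11) ≈ 0.6.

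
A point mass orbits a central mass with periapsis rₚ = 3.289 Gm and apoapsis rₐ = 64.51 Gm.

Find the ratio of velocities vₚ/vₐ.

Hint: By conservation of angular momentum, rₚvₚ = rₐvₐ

Convert to SI: rₚ = 3.289 Gm = 3.289e+09 m; rₐ = 64.51 Gm = 6.451e+10 m.
Conservation of angular momentum gives rₚvₚ = rₐvₐ, so vₚ/vₐ = rₐ/rₚ.
vₚ/vₐ = 6.451e+10 / 3.289e+09 ≈ 19.61.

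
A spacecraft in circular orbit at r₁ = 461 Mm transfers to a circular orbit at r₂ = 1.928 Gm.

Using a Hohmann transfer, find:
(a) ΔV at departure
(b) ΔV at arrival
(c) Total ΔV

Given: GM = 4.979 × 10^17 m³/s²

Convert to SI: r₁ = 461 Mm = 4.61e+08 m; r₂ = 1.928 Gm = 1.928e+09 m.
Transfer semi-major axis: a_t = (r₁ + r₂)/2 = (4.61e+08 + 1.928e+09)/2 = 1.1945e+09 m.
Circular speeds: v₁ = √(GM/r₁) = 32864 m/s, v₂ = √(GM/r₂) = 16070.1 m/s.
Transfer speeds (vis-viva v² = GM(2/r − 1/a_t)): v₁ᵗ = 41752.4 m/s, v₂ᵗ = 9983.32 m/s.
(a) ΔV₁ = |v₁ᵗ − v₁| ≈ 8888 m/s = 8.888 km/s.
(b) ΔV₂ = |v₂ − v₂ᵗ| ≈ 6087 m/s = 6.087 km/s.
(c) ΔV_total = ΔV₁ + ΔV₂ ≈ 1.498e+04 m/s = 14.98 km/s.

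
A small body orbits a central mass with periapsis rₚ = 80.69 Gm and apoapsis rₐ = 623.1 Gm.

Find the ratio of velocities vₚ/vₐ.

Convert to SI: rₚ = 80.69 Gm = 8.069e+10 m; rₐ = 623.1 Gm = 6.231e+11 m.
Conservation of angular momentum gives rₚvₚ = rₐvₐ, so vₚ/vₐ = rₐ/rₚ.
vₚ/vₐ = 6.231e+11 / 8.069e+10 ≈ 7.722.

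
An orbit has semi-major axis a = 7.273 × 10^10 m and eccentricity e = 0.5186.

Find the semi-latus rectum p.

p = a (1 − e²).
p = 7.273e+10 · (1 − (0.5186)²) = 7.273e+10 · 0.731054 ≈ 5.317e+10 m = 5.317 × 10^10 m.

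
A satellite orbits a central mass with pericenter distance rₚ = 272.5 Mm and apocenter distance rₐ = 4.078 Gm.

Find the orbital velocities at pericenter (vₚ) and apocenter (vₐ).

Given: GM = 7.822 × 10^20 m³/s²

Convert to SI: rₚ = 272.5 Mm = 2.725e+08 m; rₐ = 4.078 Gm = 4.078e+09 m.
Use the vis-viva equation v² = GM(2/r − 1/a) with a = (rₚ + rₐ)/2 = (2.725e+08 + 4.078e+09)/2 = 2.17525e+09 m.
vₚ = √(GM · (2/rₚ − 1/a)) = √(7.822e+20 · (2/2.725e+08 − 1/2.17525e+09)) m/s ≈ 2.32e+06 m/s = 2320 km/s.
vₐ = √(GM · (2/rₐ − 1/a)) = √(7.822e+20 · (2/4.078e+09 − 1/2.17525e+09)) m/s ≈ 1.55e+05 m/s = 155 km/s.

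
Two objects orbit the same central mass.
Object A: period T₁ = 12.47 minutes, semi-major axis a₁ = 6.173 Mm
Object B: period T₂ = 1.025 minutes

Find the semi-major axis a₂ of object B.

Convert to SI: T₁ = 12.47 minutes = 748.2 s; a₁ = 6.173 Mm = 6.173e+06 m; T₂ = 1.025 minutes = 61.5 s.
Kepler's third law: (T₁/T₂)² = (a₁/a₂)³ ⇒ a₂ = a₁ · (T₂/T₁)^(2/3).
T₂/T₁ = 61.5 / 748.2 = 0.0821973.
a₂ = 6.173e+06 · (0.0821973)^(2/3) m ≈ 1.167e+06 m = 1.167 Mm.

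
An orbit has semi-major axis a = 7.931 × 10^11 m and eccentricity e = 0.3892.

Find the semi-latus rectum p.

p = a (1 − e²).
p = 7.931e+11 · (1 − (0.3892)²) = 7.931e+11 · 0.848523 ≈ 6.73e+11 m = 6.73 × 10^11 m.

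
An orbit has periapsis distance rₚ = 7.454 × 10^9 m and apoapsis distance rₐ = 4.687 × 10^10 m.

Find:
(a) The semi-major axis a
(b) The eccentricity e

(a) a = (rₚ + rₐ) / 2 = (7.454e+09 + 4.687e+10) / 2 ≈ 2.716e+10 m = 2.716 × 10^10 m.
(b) e = (rₐ − rₚ) / (rₐ + rₚ) = (4.687e+10 − 7.454e+09) / (4.687e+10 + 7.454e+09) ≈ 0.7256.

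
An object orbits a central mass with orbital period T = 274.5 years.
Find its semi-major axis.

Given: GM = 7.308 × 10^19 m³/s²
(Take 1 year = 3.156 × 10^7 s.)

Convert to SI: T = 274.5 years = 8.66322e+09 s.
Invert Kepler's third law: a = (GM · T² / (4π²))^(1/3).
Substituting T = 8.66322e+09 s and GM = 7.308e+19 m³/s²:
a = (7.308e+19 · (8.66322e+09)² / (4π²))^(1/3) m
a ≈ 5.179e+12 m = 5.179 × 10^12 m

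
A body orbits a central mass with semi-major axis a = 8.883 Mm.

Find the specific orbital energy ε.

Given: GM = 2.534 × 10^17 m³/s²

Convert to SI: a = 8.883 Mm = 8.883e+06 m.
ε = −GM / (2a).
ε = −2.534e+17 / (2 · 8.883e+06) J/kg ≈ -1.426e+10 J/kg = -14.26 GJ/kg.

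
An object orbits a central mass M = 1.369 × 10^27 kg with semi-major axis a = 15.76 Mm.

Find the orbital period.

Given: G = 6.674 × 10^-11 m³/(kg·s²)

Convert to SI: a = 15.76 Mm = 1.576e+07 m.
GM = G · M = 6.674e-11 · 1.369e+27 = 9.13671e+16 m³/s².
Kepler's third law: T = 2π √(a³ / GM).
Substituting a = 1.576e+07 m and GM = 9.13671e+16 m³/s²:
T = 2π √((1.576e+07)³ / 9.13671e+16) s
T ≈ 1301 s = 21.68 minutes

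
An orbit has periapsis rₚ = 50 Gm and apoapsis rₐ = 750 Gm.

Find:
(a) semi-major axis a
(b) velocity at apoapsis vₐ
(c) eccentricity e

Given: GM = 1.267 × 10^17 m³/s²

Convert to SI: rₚ = 50 Gm = 5e+10 m; rₐ = 750 Gm = 7.5e+11 m.
(a) a = (rₚ + rₐ)/2 = (5e+10 + 7.5e+11)/2 ≈ 4e+11 m
(b) With a = (rₚ + rₐ)/2 = 4e+11 m, vₐ = √(GM (2/rₐ − 1/a)) = √(1.267e+17 · (2/7.5e+11 − 1/4e+11)) m/s ≈ 145.3 m/s
(c) e = (rₐ − rₚ)/(rₐ + rₚ) = (7.5e+11 − 5e+10)/(7.5e+11 + 5e+10) ≈ 0.875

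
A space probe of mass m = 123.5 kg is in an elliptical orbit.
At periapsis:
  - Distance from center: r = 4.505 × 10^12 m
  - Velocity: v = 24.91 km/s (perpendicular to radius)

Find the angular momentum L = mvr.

Convert to SI: v = 24.91 km/s = 24910 m/s.
Since v is perpendicular to r, L = m · v · r.
L = 123.5 · 24910 · 4.505e+12 kg·m²/s ≈ 1.386e+19 kg·m²/s.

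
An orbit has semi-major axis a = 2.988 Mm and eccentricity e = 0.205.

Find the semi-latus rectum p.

Convert to SI: a = 2.988 Mm = 2.988e+06 m.
p = a (1 − e²).
p = 2.988e+06 · (1 − (0.205)²) = 2.988e+06 · 0.957975 ≈ 2.862e+06 m = 2.862 Mm.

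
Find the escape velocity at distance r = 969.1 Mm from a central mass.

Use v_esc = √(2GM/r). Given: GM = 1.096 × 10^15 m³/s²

Convert to SI: r = 969.1 Mm = 9.691e+08 m.
Escape velocity comes from setting total energy to zero: ½v² − GM/r = 0 ⇒ v_esc = √(2GM / r).
v_esc = √(2 · 1.096e+15 / 9.691e+08) m/s ≈ 1504 m/s = 1.504 km/s.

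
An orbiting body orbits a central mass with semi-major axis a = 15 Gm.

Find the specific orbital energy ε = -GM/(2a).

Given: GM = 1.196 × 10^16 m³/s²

Convert to SI: a = 15 Gm = 1.5e+10 m.
ε = −GM / (2a).
ε = −1.196e+16 / (2 · 1.5e+10) J/kg ≈ -3.987e+05 J/kg = -398.7 kJ/kg.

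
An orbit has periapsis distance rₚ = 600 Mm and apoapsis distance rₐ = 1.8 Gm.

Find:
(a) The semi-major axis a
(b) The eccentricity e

Convert to SI: rₚ = 600 Mm = 6e+08 m; rₐ = 1.8 Gm = 1.8e+09 m.
(a) a = (rₚ + rₐ) / 2 = (6e+08 + 1.8e+09) / 2 ≈ 1.2e+09 m = 1.2 Gm.
(b) e = (rₐ − rₚ) / (rₐ + rₚ) = (1.8e+09 − 6e+08) / (1.8e+09 + 6e+08) ≈ 0.5.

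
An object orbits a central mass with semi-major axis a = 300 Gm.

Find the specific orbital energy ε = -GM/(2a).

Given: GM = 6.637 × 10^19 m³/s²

Convert to SI: a = 300 Gm = 3e+11 m.
ε = −GM / (2a).
ε = −6.637e+19 / (2 · 3e+11) J/kg ≈ -1.106e+08 J/kg = -110.6 MJ/kg.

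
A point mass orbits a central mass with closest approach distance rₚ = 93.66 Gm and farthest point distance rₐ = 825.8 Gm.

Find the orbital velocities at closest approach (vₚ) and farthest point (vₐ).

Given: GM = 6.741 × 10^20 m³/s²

Convert to SI: rₚ = 93.66 Gm = 9.366e+10 m; rₐ = 825.8 Gm = 8.258e+11 m.
Use the vis-viva equation v² = GM(2/r − 1/a) with a = (rₚ + rₐ)/2 = (9.366e+10 + 8.258e+11)/2 = 4.5973e+11 m.
vₚ = √(GM · (2/rₚ − 1/a)) = √(6.741e+20 · (2/9.366e+10 − 1/4.5973e+11)) m/s ≈ 1.137e+05 m/s = 113.7 km/s.
vₐ = √(GM · (2/rₐ − 1/a)) = √(6.741e+20 · (2/8.258e+11 − 1/4.5973e+11)) m/s ≈ 1.29e+04 m/s = 12.9 km/s.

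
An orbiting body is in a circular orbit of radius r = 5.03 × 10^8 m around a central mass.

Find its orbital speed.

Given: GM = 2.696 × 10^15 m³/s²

For a circular orbit, gravity supplies the centripetal force, so v = √(GM / r).
v = √(2.696e+15 / 5.03e+08) m/s ≈ 2315 m/s = 2.315 km/s.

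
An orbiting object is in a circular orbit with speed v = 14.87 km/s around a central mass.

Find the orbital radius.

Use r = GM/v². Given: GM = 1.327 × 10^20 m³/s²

Convert to SI: v = 14.87 km/s = 14870 m/s.
For a circular orbit, v² = GM / r, so r = GM / v².
r = 1.327e+20 / (14870)² m ≈ 6.001e+11 m = 600.1 Gm.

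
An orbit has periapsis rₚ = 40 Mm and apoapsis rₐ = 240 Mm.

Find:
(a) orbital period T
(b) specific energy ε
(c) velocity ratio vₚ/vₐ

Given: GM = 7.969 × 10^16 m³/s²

Convert to SI: rₚ = 40 Mm = 4e+07 m; rₐ = 240 Mm = 2.4e+08 m.
(a) With a = (rₚ + rₐ)/2 = 1.4e+08 m, T = 2π √(a³/GM) = 2π √((1.4e+08)³/7.969e+16) s ≈ 3.687e+04 s
(b) With a = (rₚ + rₐ)/2 = 1.4e+08 m, ε = −GM/(2a) = −7.969e+16/(2 · 1.4e+08) J/kg ≈ -2.846e+08 J/kg
(c) Conservation of angular momentum (rₚvₚ = rₐvₐ) gives vₚ/vₐ = rₐ/rₚ = 2.4e+08/4e+07 ≈ 6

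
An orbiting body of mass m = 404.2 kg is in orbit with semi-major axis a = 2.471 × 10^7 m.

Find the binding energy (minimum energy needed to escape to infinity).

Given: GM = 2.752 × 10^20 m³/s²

Total orbital energy is E = −GMm/(2a); binding energy is E_bind = −E = GMm/(2a).
E_bind = 2.752e+20 · 404.2 / (2 · 2.471e+07) J ≈ 2.251e+15 J = 2.251 PJ.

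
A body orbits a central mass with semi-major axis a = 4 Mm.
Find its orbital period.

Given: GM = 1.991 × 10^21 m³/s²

Convert to SI: a = 4 Mm = 4e+06 m.
Kepler's third law: T = 2π √(a³ / GM).
Substituting a = 4e+06 m and GM = 1.991e+21 m³/s²:
T = 2π √((4e+06)³ / 1.991e+21) s
T ≈ 1.127 s = 1.127 seconds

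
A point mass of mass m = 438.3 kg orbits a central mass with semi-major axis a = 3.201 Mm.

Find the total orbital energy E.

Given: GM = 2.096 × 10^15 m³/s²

Convert to SI: a = 3.201 Mm = 3.201e+06 m.
E = −GMm / (2a).
E = −2.096e+15 · 438.3 / (2 · 3.201e+06) J ≈ -1.435e+11 J = -143.5 GJ.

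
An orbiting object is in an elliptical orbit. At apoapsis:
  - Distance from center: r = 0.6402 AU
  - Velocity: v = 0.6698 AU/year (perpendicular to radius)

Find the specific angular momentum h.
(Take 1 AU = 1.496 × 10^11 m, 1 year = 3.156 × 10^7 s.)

Convert to SI: r = 0.6402 AU = 9.57739e+10 m; v = 0.6698 AU/year = 3174.97 m/s.
With v perpendicular to r, h = r · v.
h = 9.57739e+10 · 3174.97 m²/s ≈ 3.041e+14 m²/s.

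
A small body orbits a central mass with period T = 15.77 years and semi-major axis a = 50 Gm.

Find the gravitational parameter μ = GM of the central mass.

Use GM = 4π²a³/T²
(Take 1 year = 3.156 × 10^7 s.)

Convert to SI: T = 15.77 years = 4.97701e+08 s; a = 50 Gm = 5e+10 m.
GM = 4π² · a³ / T².
GM = 4π² · (5e+10)³ / (4.97701e+08)² m³/s² ≈ 1.992e+16 m³/s² = 1.992 × 10^16 m³/s².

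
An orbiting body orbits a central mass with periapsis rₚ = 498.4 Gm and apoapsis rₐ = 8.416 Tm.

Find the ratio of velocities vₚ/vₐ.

Convert to SI: rₚ = 498.4 Gm = 4.984e+11 m; rₐ = 8.416 Tm = 8.416e+12 m.
Conservation of angular momentum gives rₚvₚ = rₐvₐ, so vₚ/vₐ = rₐ/rₚ.
vₚ/vₐ = 8.416e+12 / 4.984e+11 ≈ 16.89.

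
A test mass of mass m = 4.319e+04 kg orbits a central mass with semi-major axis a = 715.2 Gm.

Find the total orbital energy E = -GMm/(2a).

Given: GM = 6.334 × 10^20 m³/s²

Convert to SI: a = 715.2 Gm = 7.152e+11 m.
E = −GMm / (2a).
E = −6.334e+20 · 4.319e+04 / (2 · 7.152e+11) J ≈ -1.913e+13 J = -19.13 TJ.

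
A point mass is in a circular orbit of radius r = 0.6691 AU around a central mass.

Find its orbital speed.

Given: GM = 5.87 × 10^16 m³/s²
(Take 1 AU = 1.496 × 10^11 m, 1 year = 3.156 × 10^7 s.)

Convert to SI: r = 0.6691 AU = 1.00097e+11 m.
For a circular orbit, gravity supplies the centripetal force, so v = √(GM / r).
v = √(5.87e+16 / 1.00097e+11) m/s ≈ 765.8 m/s = 0.1616 AU/year.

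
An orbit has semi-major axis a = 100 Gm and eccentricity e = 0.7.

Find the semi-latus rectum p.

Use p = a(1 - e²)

Convert to SI: a = 100 Gm = 1e+11 m.
p = a (1 − e²).
p = 1e+11 · (1 − (0.7)²) = 1e+11 · 0.51 ≈ 5.1e+10 m = 51 Gm.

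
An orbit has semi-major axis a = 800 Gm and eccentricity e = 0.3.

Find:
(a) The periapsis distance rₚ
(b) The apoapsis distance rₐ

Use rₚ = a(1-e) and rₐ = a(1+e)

Convert to SI: a = 800 Gm = 8e+11 m.
(a) rₚ = a(1 − e) = 8e+11 · (1 − 0.3) = 8e+11 · 0.7 ≈ 5.6e+11 m = 560 Gm.
(b) rₐ = a(1 + e) = 8e+11 · (1 + 0.3) = 8e+11 · 1.3 ≈ 1.04e+12 m = 1.04 Tm.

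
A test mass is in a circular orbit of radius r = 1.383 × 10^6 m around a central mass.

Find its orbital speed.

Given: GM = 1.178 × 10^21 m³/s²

For a circular orbit, gravity supplies the centripetal force, so v = √(GM / r).
v = √(1.178e+21 / 1.383e+06) m/s ≈ 2.919e+07 m/s = 2.919e+04 km/s.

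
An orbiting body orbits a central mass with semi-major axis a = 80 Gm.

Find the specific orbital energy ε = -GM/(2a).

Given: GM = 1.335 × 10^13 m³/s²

Convert to SI: a = 80 Gm = 8e+10 m.
ε = −GM / (2a).
ε = −1.335e+13 / (2 · 8e+10) J/kg ≈ -83.44 J/kg = -83.44 J/kg.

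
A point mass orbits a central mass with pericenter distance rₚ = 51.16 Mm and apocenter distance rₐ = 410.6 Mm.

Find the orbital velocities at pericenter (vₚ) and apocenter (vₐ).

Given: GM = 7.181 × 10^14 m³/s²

Convert to SI: rₚ = 51.16 Mm = 5.116e+07 m; rₐ = 410.6 Mm = 4.106e+08 m.
Use the vis-viva equation v² = GM(2/r − 1/a) with a = (rₚ + rₐ)/2 = (5.116e+07 + 4.106e+08)/2 = 2.3088e+08 m.
vₚ = √(GM · (2/rₚ − 1/a)) = √(7.181e+14 · (2/5.116e+07 − 1/2.3088e+08)) m/s ≈ 4996 m/s = 4.996 km/s.
vₐ = √(GM · (2/rₐ − 1/a)) = √(7.181e+14 · (2/4.106e+08 − 1/2.3088e+08)) m/s ≈ 622.5 m/s = 622.5 m/s.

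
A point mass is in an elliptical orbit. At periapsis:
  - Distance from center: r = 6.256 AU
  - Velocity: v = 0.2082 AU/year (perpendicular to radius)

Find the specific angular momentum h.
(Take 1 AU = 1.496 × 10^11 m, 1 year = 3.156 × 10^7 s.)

Convert to SI: r = 6.256 AU = 9.35898e+11 m; v = 0.2082 AU/year = 986.905 m/s.
With v perpendicular to r, h = r · v.
h = 9.35898e+11 · 986.905 m²/s ≈ 9.236e+14 m²/s.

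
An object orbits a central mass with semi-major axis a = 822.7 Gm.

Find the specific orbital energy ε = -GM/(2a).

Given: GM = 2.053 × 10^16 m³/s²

Convert to SI: a = 822.7 Gm = 8.227e+11 m.
ε = −GM / (2a).
ε = −2.053e+16 / (2 · 8.227e+11) J/kg ≈ -1.248e+04 J/kg = -12.48 kJ/kg.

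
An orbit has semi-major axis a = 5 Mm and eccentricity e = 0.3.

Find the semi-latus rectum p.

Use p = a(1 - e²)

Convert to SI: a = 5 Mm = 5e+06 m.
p = a (1 − e²).
p = 5e+06 · (1 − (0.3)²) = 5e+06 · 0.91 ≈ 4.55e+06 m = 4.55 Mm.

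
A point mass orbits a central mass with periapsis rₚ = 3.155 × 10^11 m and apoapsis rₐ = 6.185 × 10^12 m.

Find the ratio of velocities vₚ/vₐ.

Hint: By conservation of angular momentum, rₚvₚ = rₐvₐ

Conservation of angular momentum gives rₚvₚ = rₐvₐ, so vₚ/vₐ = rₐ/rₚ.
vₚ/vₐ = 6.185e+12 / 3.155e+11 ≈ 19.6.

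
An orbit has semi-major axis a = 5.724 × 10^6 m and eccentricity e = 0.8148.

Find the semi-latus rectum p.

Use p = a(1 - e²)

p = a (1 − e²).
p = 5.724e+06 · (1 − (0.8148)²) = 5.724e+06 · 0.336101 ≈ 1.924e+06 m = 1.924 × 10^6 m.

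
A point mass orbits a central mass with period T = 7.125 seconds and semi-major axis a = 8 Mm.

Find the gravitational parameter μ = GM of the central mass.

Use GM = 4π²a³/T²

Convert to SI: a = 8 Mm = 8e+06 m.
GM = 4π² · a³ / T².
GM = 4π² · (8e+06)³ / (7.125)² m³/s² ≈ 3.982e+20 m³/s² = 3.982 × 10^20 m³/s².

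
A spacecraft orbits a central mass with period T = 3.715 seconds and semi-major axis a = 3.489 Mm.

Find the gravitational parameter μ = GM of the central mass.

Convert to SI: a = 3.489 Mm = 3.489e+06 m.
GM = 4π² · a³ / T².
GM = 4π² · (3.489e+06)³ / (3.715)² m³/s² ≈ 1.215e+20 m³/s² = 1.215 × 10^20 m³/s².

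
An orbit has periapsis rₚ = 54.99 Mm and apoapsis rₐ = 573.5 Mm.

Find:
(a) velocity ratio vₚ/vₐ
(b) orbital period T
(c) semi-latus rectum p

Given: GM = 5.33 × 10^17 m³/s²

Convert to SI: rₚ = 54.99 Mm = 5.499e+07 m; rₐ = 573.5 Mm = 5.735e+08 m.
(a) Conservation of angular momentum (rₚvₚ = rₐvₐ) gives vₚ/vₐ = rₐ/rₚ = 5.735e+08/5.499e+07 ≈ 10.43
(b) With a = (rₚ + rₐ)/2 = 3.14245e+08 m, T = 2π √(a³/GM) = 2π √((3.14245e+08)³/5.33e+17) s ≈ 4.794e+04 s
(c) From a = (rₚ + rₐ)/2 = 3.14245e+08 m and e = (rₐ − rₚ)/(rₐ + rₚ) = 0.825009, p = a(1 − e²) = 3.14245e+08 · (1 − (0.825009)²) ≈ 1.004e+08 m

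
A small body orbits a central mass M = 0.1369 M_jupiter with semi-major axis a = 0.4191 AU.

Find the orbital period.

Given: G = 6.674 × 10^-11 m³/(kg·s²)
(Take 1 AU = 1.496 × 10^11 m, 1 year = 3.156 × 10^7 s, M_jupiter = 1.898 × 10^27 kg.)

Convert to SI: a = 0.4191 AU = 6.26974e+10 m; M = 0.1369 M_jupiter = 2.59836e+26 kg.
GM = G · M = 6.674e-11 · 2.59836e+26 = 1.73415e+16 m³/s².
Kepler's third law: T = 2π √(a³ / GM).
Substituting a = 6.26974e+10 m and GM = 1.73415e+16 m³/s²:
T = 2π √((6.26974e+10)³ / 1.73415e+16) s
T ≈ 7.491e+08 s = 23.73 years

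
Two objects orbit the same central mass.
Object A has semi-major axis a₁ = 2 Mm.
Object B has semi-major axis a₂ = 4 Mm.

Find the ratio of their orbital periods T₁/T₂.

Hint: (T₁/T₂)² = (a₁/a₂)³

Convert to SI: a₁ = 2 Mm = 2e+06 m; a₂ = 4 Mm = 4e+06 m.
From Kepler's third law, (T₁/T₂)² = (a₁/a₂)³, so T₁/T₂ = (a₁/a₂)^(3/2).
a₁/a₂ = 2e+06 / 4e+06 = 0.5.
T₁/T₂ = (0.5)^(3/2) ≈ 0.3536.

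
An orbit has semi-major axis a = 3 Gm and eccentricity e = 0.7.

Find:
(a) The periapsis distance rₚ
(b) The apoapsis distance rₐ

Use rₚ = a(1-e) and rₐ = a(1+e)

Convert to SI: a = 3 Gm = 3e+09 m.
(a) rₚ = a(1 − e) = 3e+09 · (1 − 0.7) = 3e+09 · 0.3 ≈ 9e+08 m = 900 Mm.
(b) rₐ = a(1 + e) = 3e+09 · (1 + 0.7) = 3e+09 · 1.7 ≈ 5.1e+09 m = 5.1 Gm.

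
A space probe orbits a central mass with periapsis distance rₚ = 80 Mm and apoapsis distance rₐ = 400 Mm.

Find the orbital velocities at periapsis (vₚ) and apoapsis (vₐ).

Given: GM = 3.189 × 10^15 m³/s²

Convert to SI: rₚ = 80 Mm = 8e+07 m; rₐ = 400 Mm = 4e+08 m.
Use the vis-viva equation v² = GM(2/r − 1/a) with a = (rₚ + rₐ)/2 = (8e+07 + 4e+08)/2 = 2.4e+08 m.
vₚ = √(GM · (2/rₚ − 1/a)) = √(3.189e+15 · (2/8e+07 − 1/2.4e+08)) m/s ≈ 8151 m/s = 8.151 km/s.
vₐ = √(GM · (2/rₐ − 1/a)) = √(3.189e+15 · (2/4e+08 − 1/2.4e+08)) m/s ≈ 1630 m/s = 1.63 km/s.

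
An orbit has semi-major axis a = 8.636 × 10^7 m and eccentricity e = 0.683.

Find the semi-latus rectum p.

p = a (1 − e²).
p = 8.636e+07 · (1 − (0.683)²) = 8.636e+07 · 0.533511 ≈ 4.607e+07 m = 4.607 × 10^7 m.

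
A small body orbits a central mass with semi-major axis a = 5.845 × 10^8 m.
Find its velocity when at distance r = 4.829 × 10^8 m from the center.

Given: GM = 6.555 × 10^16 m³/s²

Vis-viva: v = √(GM · (2/r − 1/a)).
2/r − 1/a = 2/4.829e+08 − 1/5.845e+08 = 2.43078e-09 m⁻¹.
v = √(6.555e+16 · 2.43078e-09) m/s ≈ 1.262e+04 m/s = 12.62 km/s.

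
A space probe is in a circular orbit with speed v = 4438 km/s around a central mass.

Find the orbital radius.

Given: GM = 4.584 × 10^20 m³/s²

Convert to SI: v = 4438 km/s = 4.438e+06 m/s.
For a circular orbit, v² = GM / r, so r = GM / v².
r = 4.584e+20 / (4.438e+06)² m ≈ 2.327e+07 m = 23.27 Mm.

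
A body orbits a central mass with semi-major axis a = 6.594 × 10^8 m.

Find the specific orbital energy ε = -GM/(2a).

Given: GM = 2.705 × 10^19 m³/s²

ε = −GM / (2a).
ε = −2.705e+19 / (2 · 6.594e+08) J/kg ≈ -2.051e+10 J/kg = -20.51 GJ/kg.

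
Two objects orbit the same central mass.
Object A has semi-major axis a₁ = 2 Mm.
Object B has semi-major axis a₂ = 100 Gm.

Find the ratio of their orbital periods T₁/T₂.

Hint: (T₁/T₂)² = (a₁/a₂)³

Convert to SI: a₁ = 2 Mm = 2e+06 m; a₂ = 100 Gm = 1e+11 m.
From Kepler's third law, (T₁/T₂)² = (a₁/a₂)³, so T₁/T₂ = (a₁/a₂)^(3/2).
a₁/a₂ = 2e+06 / 1e+11 = 2e-05.
T₁/T₂ = (2e-05)^(3/2) ≈ 8.944e-08.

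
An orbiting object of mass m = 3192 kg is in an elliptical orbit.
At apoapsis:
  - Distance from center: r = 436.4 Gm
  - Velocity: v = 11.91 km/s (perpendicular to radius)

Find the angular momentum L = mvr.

Convert to SI: r = 436.4 Gm = 4.364e+11 m; v = 11.91 km/s = 11910 m/s.
Since v is perpendicular to r, L = m · v · r.
L = 3192 · 11910 · 4.364e+11 kg·m²/s ≈ 1.659e+19 kg·m²/s.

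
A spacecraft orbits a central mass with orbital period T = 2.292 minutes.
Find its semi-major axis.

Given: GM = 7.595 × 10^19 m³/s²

Convert to SI: T = 2.292 minutes = 137.52 s.
Invert Kepler's third law: a = (GM · T² / (4π²))^(1/3).
Substituting T = 137.52 s and GM = 7.595e+19 m³/s²:
a = (7.595e+19 · (137.52)² / (4π²))^(1/3) m
a ≈ 3.314e+07 m = 33.14 Mm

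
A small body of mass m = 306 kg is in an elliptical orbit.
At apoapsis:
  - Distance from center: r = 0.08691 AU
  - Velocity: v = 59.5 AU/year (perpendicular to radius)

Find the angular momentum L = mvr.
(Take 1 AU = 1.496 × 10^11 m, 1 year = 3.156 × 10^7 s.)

Convert to SI: r = 0.08691 AU = 1.30017e+10 m; v = 59.5 AU/year = 282041 m/s.
Since v is perpendicular to r, L = m · v · r.
L = 306 · 282041 · 1.30017e+10 kg·m²/s ≈ 1.122e+18 kg·m²/s.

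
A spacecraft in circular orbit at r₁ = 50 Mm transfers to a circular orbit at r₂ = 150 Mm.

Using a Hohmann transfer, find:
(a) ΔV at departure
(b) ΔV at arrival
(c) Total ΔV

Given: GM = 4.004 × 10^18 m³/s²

Convert to SI: r₁ = 50 Mm = 5e+07 m; r₂ = 150 Mm = 1.5e+08 m.
Transfer semi-major axis: a_t = (r₁ + r₂)/2 = (5e+07 + 1.5e+08)/2 = 1e+08 m.
Circular speeds: v₁ = √(GM/r₁) = 282984 m/s, v₂ = √(GM/r₂) = 163381 m/s.
Transfer speeds (vis-viva v² = GM(2/r − 1/a_t)): v₁ᵗ = 346583 m/s, v₂ᵗ = 115528 m/s.
(a) ΔV₁ = |v₁ᵗ − v₁| ≈ 6.36e+04 m/s = 63.6 km/s.
(b) ΔV₂ = |v₂ − v₂ᵗ| ≈ 4.785e+04 m/s = 47.85 km/s.
(c) ΔV_total = ΔV₁ + ΔV₂ ≈ 1.115e+05 m/s = 111.5 km/s.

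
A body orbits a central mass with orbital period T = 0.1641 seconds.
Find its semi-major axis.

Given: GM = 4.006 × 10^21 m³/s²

Invert Kepler's third law: a = (GM · T² / (4π²))^(1/3).
Substituting T = 0.1641 s and GM = 4.006e+21 m³/s²:
a = (4.006e+21 · (0.1641)² / (4π²))^(1/3) m
a ≈ 1.398e+06 m = 1.398 Mm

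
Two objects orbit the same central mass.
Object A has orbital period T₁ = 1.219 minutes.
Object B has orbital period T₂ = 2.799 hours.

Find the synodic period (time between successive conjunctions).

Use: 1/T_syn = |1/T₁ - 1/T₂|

Convert to SI: T₁ = 1.219 minutes = 73.14 s; T₂ = 2.799 hours = 10076.4 s.
T_syn = |T₁ · T₂ / (T₁ − T₂)|.
T_syn = |73.14 · 10076.4 / (73.14 − 10076.4)| s ≈ 73.67 s = 1.228 minutes.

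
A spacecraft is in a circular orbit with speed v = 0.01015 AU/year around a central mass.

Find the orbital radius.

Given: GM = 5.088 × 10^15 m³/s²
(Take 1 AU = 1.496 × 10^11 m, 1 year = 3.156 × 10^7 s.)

Convert to SI: v = 0.01015 AU/year = 48.1128 m/s.
For a circular orbit, v² = GM / r, so r = GM / v².
r = 5.088e+15 / (48.1128)² m ≈ 2.198e+12 m = 14.69 AU.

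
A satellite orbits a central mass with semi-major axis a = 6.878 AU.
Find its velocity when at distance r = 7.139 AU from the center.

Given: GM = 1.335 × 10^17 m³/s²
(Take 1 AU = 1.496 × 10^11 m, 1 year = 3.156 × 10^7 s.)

Convert to SI: a = 6.878 AU = 1.02895e+12 m; r = 7.139 AU = 1.06799e+12 m.
Vis-viva: v = √(GM · (2/r − 1/a)).
2/r − 1/a = 2/1.06799e+12 − 1/1.02895e+12 = 9.00803e-13 m⁻¹.
v = √(1.335e+17 · 9.00803e-13) m/s ≈ 346.8 m/s = 0.07316 AU/year.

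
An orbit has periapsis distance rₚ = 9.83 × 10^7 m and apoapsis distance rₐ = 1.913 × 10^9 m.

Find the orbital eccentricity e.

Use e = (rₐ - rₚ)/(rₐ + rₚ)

e = (rₐ − rₚ) / (rₐ + rₚ).
e = (1.913e+09 − 9.83e+07) / (1.913e+09 + 9.83e+07) = 1.8147e+09 / 2.0113e+09 ≈ 0.9023.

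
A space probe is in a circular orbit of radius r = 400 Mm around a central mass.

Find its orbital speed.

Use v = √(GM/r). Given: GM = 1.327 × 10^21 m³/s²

Convert to SI: r = 400 Mm = 4e+08 m.
For a circular orbit, gravity supplies the centripetal force, so v = √(GM / r).
v = √(1.327e+21 / 4e+08) m/s ≈ 1.821e+06 m/s = 1821 km/s.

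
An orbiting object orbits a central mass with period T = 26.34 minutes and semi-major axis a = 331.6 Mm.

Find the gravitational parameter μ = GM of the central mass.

Convert to SI: T = 26.34 minutes = 1580.4 s; a = 331.6 Mm = 3.316e+08 m.
GM = 4π² · a³ / T².
GM = 4π² · (3.316e+08)³ / (1580.4)² m³/s² ≈ 5.763e+20 m³/s² = 5.763 × 10^20 m³/s².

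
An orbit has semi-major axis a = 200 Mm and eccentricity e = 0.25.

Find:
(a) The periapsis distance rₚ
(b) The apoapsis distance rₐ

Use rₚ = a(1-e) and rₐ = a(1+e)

Convert to SI: a = 200 Mm = 2e+08 m.
(a) rₚ = a(1 − e) = 2e+08 · (1 − 0.25) = 2e+08 · 0.75 ≈ 1.5e+08 m = 150 Mm.
(b) rₐ = a(1 + e) = 2e+08 · (1 + 0.25) = 2e+08 · 1.25 ≈ 2.5e+08 m = 250 Mm.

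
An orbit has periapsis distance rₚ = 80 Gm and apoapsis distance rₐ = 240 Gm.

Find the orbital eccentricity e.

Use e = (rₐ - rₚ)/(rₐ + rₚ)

Convert to SI: rₚ = 80 Gm = 8e+10 m; rₐ = 240 Gm = 2.4e+11 m.
e = (rₐ − rₚ) / (rₐ + rₚ).
e = (2.4e+11 − 8e+10) / (2.4e+11 + 8e+10) = 1.6e+11 / 3.2e+11 ≈ 0.5.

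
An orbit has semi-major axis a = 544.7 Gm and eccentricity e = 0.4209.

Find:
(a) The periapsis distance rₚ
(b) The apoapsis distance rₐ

Convert to SI: a = 544.7 Gm = 5.447e+11 m.
(a) rₚ = a(1 − e) = 5.447e+11 · (1 − 0.4209) = 5.447e+11 · 0.5791 ≈ 3.154e+11 m = 315.4 Gm.
(b) rₐ = a(1 + e) = 5.447e+11 · (1 + 0.4209) = 5.447e+11 · 1.4209 ≈ 7.74e+11 m = 774 Gm.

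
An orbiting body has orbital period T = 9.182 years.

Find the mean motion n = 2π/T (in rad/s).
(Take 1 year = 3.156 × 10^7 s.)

Convert to SI: T = 9.182 years = 2.89784e+08 s.
n = 2π / T.
n = 2π / 2.89784e+08 s ≈ 2.168e-08 rad/s.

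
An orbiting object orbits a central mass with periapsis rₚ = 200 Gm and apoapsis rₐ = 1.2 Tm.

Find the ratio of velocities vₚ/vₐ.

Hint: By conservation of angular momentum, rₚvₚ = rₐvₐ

Convert to SI: rₚ = 200 Gm = 2e+11 m; rₐ = 1.2 Tm = 1.2e+12 m.
Conservation of angular momentum gives rₚvₚ = rₐvₐ, so vₚ/vₐ = rₐ/rₚ.
vₚ/vₐ = 1.2e+12 / 2e+11 ≈ 6.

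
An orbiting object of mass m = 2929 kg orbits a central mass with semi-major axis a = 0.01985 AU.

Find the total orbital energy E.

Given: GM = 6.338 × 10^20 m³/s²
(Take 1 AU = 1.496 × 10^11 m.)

Convert to SI: a = 0.01985 AU = 2.96956e+09 m.
E = −GMm / (2a).
E = −6.338e+20 · 2929 / (2 · 2.96956e+09) J ≈ -3.126e+14 J = -312.6 TJ.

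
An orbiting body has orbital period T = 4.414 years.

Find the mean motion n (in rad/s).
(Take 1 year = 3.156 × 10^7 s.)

Convert to SI: T = 4.414 years = 1.39306e+08 s.
n = 2π / T.
n = 2π / 1.39306e+08 s ≈ 4.51e-08 rad/s.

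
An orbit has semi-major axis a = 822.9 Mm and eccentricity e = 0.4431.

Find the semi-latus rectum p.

Convert to SI: a = 822.9 Mm = 8.229e+08 m.
p = a (1 − e²).
p = 8.229e+08 · (1 − (0.4431)²) = 8.229e+08 · 0.803662 ≈ 6.613e+08 m = 661.3 Mm.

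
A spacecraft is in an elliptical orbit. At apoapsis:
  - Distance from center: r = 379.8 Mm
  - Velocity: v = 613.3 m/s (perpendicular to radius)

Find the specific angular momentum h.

Convert to SI: r = 379.8 Mm = 3.798e+08 m.
With v perpendicular to r, h = r · v.
h = 3.798e+08 · 613.3 m²/s ≈ 2.329e+11 m²/s.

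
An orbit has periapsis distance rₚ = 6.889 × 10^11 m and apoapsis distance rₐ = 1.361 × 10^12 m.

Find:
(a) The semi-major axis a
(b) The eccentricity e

(a) a = (rₚ + rₐ) / 2 = (6.889e+11 + 1.361e+12) / 2 ≈ 1.025e+12 m = 1.025 × 10^12 m.
(b) e = (rₐ − rₚ) / (rₐ + rₚ) = (1.361e+12 − 6.889e+11) / (1.361e+12 + 6.889e+11) ≈ 0.3279.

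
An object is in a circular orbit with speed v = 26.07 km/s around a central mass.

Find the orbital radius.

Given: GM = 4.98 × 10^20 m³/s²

Convert to SI: v = 26.07 km/s = 26070 m/s.
For a circular orbit, v² = GM / r, so r = GM / v².
r = 4.98e+20 / (26070)² m ≈ 7.327e+11 m = 732.7 Gm.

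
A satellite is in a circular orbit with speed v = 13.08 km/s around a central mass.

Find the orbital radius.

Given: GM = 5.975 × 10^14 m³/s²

Convert to SI: v = 13.08 km/s = 13080 m/s.
For a circular orbit, v² = GM / r, so r = GM / v².
r = 5.975e+14 / (13080)² m ≈ 3.492e+06 m = 3.492 Mm.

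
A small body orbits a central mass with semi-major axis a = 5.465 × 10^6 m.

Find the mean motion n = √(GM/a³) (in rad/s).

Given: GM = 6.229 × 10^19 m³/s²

n = √(GM / a³).
n = √(6.229e+19 / (5.465e+06)³) rad/s ≈ 0.6178 rad/s.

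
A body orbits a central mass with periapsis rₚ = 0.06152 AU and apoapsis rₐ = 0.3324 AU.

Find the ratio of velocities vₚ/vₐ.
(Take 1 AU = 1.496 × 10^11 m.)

Convert to SI: rₚ = 0.06152 AU = 9.20339e+09 m; rₐ = 0.3324 AU = 4.9727e+10 m.
Conservation of angular momentum gives rₚvₚ = rₐvₐ, so vₚ/vₐ = rₐ/rₚ.
vₚ/vₐ = 4.9727e+10 / 9.20339e+09 ≈ 5.403.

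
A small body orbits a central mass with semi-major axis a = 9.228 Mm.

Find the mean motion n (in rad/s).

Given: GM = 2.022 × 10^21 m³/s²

Convert to SI: a = 9.228 Mm = 9.228e+06 m.
n = √(GM / a³).
n = √(2.022e+21 / (9.228e+06)³) rad/s ≈ 1.604 rad/s.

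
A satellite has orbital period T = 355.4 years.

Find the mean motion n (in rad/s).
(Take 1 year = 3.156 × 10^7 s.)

Convert to SI: T = 355.4 years = 1.12164e+10 s.
n = 2π / T.
n = 2π / 1.12164e+10 s ≈ 5.602e-10 rad/s.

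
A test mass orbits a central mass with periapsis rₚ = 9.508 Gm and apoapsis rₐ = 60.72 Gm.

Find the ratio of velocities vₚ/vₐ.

Convert to SI: rₚ = 9.508 Gm = 9.508e+09 m; rₐ = 60.72 Gm = 6.072e+10 m.
Conservation of angular momentum gives rₚvₚ = rₐvₐ, so vₚ/vₐ = rₐ/rₚ.
vₚ/vₐ = 6.072e+10 / 9.508e+09 ≈ 6.386.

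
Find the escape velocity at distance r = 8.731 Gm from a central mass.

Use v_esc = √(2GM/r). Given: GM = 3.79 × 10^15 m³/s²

Convert to SI: r = 8.731 Gm = 8.731e+09 m.
Escape velocity comes from setting total energy to zero: ½v² − GM/r = 0 ⇒ v_esc = √(2GM / r).
v_esc = √(2 · 3.79e+15 / 8.731e+09) m/s ≈ 931.8 m/s = 931.8 m/s.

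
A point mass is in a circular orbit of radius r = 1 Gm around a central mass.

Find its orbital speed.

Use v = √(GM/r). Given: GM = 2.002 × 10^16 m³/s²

Convert to SI: r = 1 Gm = 1e+09 m.
For a circular orbit, gravity supplies the centripetal force, so v = √(GM / r).
v = √(2.002e+16 / 1e+09) m/s ≈ 4474 m/s = 4.474 km/s.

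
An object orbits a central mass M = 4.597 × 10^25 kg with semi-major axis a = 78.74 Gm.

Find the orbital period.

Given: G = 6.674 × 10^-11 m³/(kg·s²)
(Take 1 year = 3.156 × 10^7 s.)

Convert to SI: a = 78.74 Gm = 7.874e+10 m.
GM = G · M = 6.674e-11 · 4.597e+25 = 3.06804e+15 m³/s².
Kepler's third law: T = 2π √(a³ / GM).
Substituting a = 7.874e+10 m and GM = 3.06804e+15 m³/s²:
T = 2π √((7.874e+10)³ / 3.06804e+15) s
T ≈ 2.506e+09 s = 79.42 years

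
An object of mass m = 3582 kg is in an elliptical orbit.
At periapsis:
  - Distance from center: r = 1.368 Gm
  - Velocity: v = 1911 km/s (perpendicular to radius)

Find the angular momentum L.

Convert to SI: r = 1.368 Gm = 1.368e+09 m; v = 1911 km/s = 1.911e+06 m/s.
Since v is perpendicular to r, L = m · v · r.
L = 3582 · 1.911e+06 · 1.368e+09 kg·m²/s ≈ 9.364e+18 kg·m²/s.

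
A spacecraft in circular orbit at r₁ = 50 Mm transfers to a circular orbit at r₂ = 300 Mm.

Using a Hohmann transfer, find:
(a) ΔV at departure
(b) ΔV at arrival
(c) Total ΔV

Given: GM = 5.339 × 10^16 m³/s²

Convert to SI: r₁ = 50 Mm = 5e+07 m; r₂ = 300 Mm = 3e+08 m.
Transfer semi-major axis: a_t = (r₁ + r₂)/2 = (5e+07 + 3e+08)/2 = 1.75e+08 m.
Circular speeds: v₁ = √(GM/r₁) = 32677.2 m/s, v₂ = √(GM/r₂) = 13340.4 m/s.
Transfer speeds (vis-viva v² = GM(2/r − 1/a_t)): v₁ᵗ = 42784.5 m/s, v₂ᵗ = 7130.75 m/s.
(a) ΔV₁ = |v₁ᵗ − v₁| ≈ 1.011e+04 m/s = 10.11 km/s.
(b) ΔV₂ = |v₂ − v₂ᵗ| ≈ 6210 m/s = 6.21 km/s.
(c) ΔV_total = ΔV₁ + ΔV₂ ≈ 1.632e+04 m/s = 16.32 km/s.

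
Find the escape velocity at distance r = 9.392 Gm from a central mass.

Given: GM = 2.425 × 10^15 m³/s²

Convert to SI: r = 9.392 Gm = 9.392e+09 m.
Escape velocity comes from setting total energy to zero: ½v² − GM/r = 0 ⇒ v_esc = √(2GM / r).
v_esc = √(2 · 2.425e+15 / 9.392e+09) m/s ≈ 718.6 m/s = 718.6 m/s.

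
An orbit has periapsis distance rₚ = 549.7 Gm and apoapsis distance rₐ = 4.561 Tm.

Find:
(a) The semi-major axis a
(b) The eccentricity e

Convert to SI: rₚ = 549.7 Gm = 5.497e+11 m; rₐ = 4.561 Tm = 4.561e+12 m.
(a) a = (rₚ + rₐ) / 2 = (5.497e+11 + 4.561e+12) / 2 ≈ 2.555e+12 m = 2.555 Tm.
(b) e = (rₐ − rₚ) / (rₐ + rₚ) = (4.561e+12 − 5.497e+11) / (4.561e+12 + 5.497e+11) ≈ 0.7849.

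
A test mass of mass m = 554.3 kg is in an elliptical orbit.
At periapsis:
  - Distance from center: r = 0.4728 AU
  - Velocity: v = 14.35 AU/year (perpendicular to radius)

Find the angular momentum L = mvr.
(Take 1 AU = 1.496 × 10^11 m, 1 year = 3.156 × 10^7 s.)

Convert to SI: r = 0.4728 AU = 7.07309e+10 m; v = 14.35 AU/year = 68021.5 m/s.
Since v is perpendicular to r, L = m · v · r.
L = 554.3 · 68021.5 · 7.07309e+10 kg·m²/s ≈ 2.667e+18 kg·m²/s.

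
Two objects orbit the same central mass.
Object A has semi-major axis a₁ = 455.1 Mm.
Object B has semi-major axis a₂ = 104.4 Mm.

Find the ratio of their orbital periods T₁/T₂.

Convert to SI: a₁ = 455.1 Mm = 4.551e+08 m; a₂ = 104.4 Mm = 1.044e+08 m.
From Kepler's third law, (T₁/T₂)² = (a₁/a₂)³, so T₁/T₂ = (a₁/a₂)^(3/2).
a₁/a₂ = 4.551e+08 / 1.044e+08 = 4.3592.
T₁/T₂ = (4.3592)^(3/2) ≈ 9.101.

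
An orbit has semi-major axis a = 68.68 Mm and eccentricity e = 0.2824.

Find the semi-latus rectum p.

Convert to SI: a = 68.68 Mm = 6.868e+07 m.
p = a (1 − e²).
p = 6.868e+07 · (1 − (0.2824)²) = 6.868e+07 · 0.92025 ≈ 6.32e+07 m = 63.2 Mm.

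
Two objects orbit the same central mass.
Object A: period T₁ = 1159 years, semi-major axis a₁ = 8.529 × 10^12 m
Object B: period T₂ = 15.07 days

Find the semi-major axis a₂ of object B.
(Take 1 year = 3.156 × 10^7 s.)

Convert to SI: T₁ = 1159 years = 3.6578e+10 s; T₂ = 15.07 days = 1.30205e+06 s.
Kepler's third law: (T₁/T₂)² = (a₁/a₂)³ ⇒ a₂ = a₁ · (T₂/T₁)^(2/3).
T₂/T₁ = 1.30205e+06 / 3.6578e+10 = 3.55964e-05.
a₂ = 8.529e+12 · (3.55964e-05)^(2/3) m ≈ 9.229e+09 m = 9.229 × 10^9 m.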